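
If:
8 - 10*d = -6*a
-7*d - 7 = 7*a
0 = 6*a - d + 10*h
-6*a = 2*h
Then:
No Solution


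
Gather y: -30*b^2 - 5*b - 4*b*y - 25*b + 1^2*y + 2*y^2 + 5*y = -30*b^2 - 30*b + 2*y^2 + y*(6 - 4*b)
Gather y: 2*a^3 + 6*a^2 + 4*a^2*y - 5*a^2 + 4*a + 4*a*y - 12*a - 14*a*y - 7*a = 2*a^3 + a^2 - 15*a + y*(4*a^2 - 10*a)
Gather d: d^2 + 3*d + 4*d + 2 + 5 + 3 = d^2 + 7*d + 10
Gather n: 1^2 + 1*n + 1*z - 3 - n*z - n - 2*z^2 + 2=-n*z - 2*z^2 + z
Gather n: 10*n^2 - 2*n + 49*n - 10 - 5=10*n^2 + 47*n - 15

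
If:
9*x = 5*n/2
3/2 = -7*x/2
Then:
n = -54/35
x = -3/7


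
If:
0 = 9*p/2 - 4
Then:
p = 8/9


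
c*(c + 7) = c^2 + 7*c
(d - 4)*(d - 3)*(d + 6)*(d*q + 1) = d^4*q - d^3*q + d^3 - 30*d^2*q - d^2 + 72*d*q - 30*d + 72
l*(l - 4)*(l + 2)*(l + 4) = l^4 + 2*l^3 - 16*l^2 - 32*l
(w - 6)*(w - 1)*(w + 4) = w^3 - 3*w^2 - 22*w + 24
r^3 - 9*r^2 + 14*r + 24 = (r - 6)*(r - 4)*(r + 1)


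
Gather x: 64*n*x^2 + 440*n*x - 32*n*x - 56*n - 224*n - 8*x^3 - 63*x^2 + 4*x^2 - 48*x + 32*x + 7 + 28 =-280*n - 8*x^3 + x^2*(64*n - 59) + x*(408*n - 16) + 35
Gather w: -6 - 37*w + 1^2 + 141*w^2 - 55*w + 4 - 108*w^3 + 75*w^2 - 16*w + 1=-108*w^3 + 216*w^2 - 108*w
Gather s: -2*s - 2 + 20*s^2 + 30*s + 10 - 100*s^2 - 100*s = -80*s^2 - 72*s + 8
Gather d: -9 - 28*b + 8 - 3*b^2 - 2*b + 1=-3*b^2 - 30*b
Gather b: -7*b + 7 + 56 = 63 - 7*b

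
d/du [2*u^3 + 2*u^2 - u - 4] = 6*u^2 + 4*u - 1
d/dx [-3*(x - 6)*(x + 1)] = 15 - 6*x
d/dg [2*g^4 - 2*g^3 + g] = 8*g^3 - 6*g^2 + 1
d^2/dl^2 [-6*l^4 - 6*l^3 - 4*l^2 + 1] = -72*l^2 - 36*l - 8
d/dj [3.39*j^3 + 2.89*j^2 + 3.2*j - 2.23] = 10.17*j^2 + 5.78*j + 3.2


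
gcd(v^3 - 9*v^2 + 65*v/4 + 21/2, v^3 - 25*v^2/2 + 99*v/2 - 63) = v^2 - 19*v/2 + 21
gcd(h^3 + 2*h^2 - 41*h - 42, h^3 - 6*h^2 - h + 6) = h^2 - 5*h - 6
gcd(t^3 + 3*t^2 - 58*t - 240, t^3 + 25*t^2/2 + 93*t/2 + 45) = t^2 + 11*t + 30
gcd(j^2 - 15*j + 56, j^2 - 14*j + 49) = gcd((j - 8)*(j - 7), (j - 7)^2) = j - 7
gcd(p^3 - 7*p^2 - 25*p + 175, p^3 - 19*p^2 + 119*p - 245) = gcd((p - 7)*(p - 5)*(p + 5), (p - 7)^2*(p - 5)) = p^2 - 12*p + 35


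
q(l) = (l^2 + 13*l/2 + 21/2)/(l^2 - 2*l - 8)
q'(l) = (2 - 2*l)*(l^2 + 13*l/2 + 21/2)/(l^2 - 2*l - 8)^2 + (2*l + 13/2)/(l^2 - 2*l - 8) = (-17*l^2 - 74*l - 62)/(2*(l^4 - 4*l^3 - 12*l^2 + 32*l + 64))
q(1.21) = -2.21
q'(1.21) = -1.10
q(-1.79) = -1.70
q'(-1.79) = 5.41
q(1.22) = -2.23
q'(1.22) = -1.11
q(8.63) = 2.87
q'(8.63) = -0.41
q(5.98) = 5.39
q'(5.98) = -2.23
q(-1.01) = -1.00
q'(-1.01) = -0.09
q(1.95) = -3.33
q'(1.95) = -2.07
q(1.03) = -2.03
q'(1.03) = -0.96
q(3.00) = -7.80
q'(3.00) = -8.74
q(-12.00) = 0.48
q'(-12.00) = -0.03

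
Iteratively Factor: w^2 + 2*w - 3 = (w - 1)*(w + 3)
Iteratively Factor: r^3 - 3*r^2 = (r)*(r^2 - 3*r) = r^2*(r - 3)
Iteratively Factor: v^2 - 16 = (v - 4)*(v + 4)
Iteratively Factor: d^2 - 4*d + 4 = (d - 2)*(d - 2)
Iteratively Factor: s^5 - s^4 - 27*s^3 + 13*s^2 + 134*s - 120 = (s - 1)*(s^4 - 27*s^2 - 14*s + 120) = (s - 1)*(s + 3)*(s^3 - 3*s^2 - 18*s + 40) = (s - 1)*(s + 3)*(s + 4)*(s^2 - 7*s + 10) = (s - 5)*(s - 1)*(s + 3)*(s + 4)*(s - 2)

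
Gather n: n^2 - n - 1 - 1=n^2 - n - 2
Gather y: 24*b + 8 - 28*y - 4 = 24*b - 28*y + 4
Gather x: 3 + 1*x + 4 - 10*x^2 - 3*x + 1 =-10*x^2 - 2*x + 8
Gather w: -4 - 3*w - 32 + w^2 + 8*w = w^2 + 5*w - 36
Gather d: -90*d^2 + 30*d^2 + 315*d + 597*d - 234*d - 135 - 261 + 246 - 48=-60*d^2 + 678*d - 198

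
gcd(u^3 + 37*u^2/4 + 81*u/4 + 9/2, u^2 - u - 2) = 1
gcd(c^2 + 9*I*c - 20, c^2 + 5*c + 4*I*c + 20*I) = c + 4*I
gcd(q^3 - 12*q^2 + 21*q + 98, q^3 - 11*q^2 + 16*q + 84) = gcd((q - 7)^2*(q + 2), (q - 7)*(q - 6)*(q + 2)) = q^2 - 5*q - 14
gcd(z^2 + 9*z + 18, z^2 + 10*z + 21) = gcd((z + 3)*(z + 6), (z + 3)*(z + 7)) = z + 3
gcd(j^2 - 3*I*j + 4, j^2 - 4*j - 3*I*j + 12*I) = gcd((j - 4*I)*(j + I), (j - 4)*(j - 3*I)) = 1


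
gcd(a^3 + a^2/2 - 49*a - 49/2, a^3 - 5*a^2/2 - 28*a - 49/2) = a - 7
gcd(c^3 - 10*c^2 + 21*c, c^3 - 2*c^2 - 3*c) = c^2 - 3*c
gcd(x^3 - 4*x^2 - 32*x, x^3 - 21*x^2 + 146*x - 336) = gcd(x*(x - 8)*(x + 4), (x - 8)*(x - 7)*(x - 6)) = x - 8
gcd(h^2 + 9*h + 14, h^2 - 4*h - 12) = h + 2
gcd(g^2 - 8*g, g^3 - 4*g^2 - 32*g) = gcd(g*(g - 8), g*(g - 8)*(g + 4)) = g^2 - 8*g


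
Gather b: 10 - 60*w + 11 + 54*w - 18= 3 - 6*w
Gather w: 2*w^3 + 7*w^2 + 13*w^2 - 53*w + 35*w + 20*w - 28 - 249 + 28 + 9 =2*w^3 + 20*w^2 + 2*w - 240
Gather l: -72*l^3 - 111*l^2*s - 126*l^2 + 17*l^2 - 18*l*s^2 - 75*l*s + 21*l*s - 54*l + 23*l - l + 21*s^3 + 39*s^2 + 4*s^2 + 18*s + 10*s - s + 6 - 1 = -72*l^3 + l^2*(-111*s - 109) + l*(-18*s^2 - 54*s - 32) + 21*s^3 + 43*s^2 + 27*s + 5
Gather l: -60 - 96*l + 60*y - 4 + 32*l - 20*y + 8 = -64*l + 40*y - 56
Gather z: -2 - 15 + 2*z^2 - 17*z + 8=2*z^2 - 17*z - 9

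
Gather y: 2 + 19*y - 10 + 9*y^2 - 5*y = 9*y^2 + 14*y - 8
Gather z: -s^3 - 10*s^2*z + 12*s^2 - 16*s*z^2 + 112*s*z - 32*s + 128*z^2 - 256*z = -s^3 + 12*s^2 - 32*s + z^2*(128 - 16*s) + z*(-10*s^2 + 112*s - 256)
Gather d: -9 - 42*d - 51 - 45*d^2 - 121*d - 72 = -45*d^2 - 163*d - 132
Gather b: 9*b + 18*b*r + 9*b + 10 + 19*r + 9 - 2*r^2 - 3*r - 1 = b*(18*r + 18) - 2*r^2 + 16*r + 18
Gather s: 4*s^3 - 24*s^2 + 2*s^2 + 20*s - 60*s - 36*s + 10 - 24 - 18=4*s^3 - 22*s^2 - 76*s - 32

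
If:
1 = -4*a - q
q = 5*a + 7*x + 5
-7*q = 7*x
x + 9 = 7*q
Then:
No Solution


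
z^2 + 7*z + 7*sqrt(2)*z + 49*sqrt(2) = (z + 7)*(z + 7*sqrt(2))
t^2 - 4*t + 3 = (t - 3)*(t - 1)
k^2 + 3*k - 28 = (k - 4)*(k + 7)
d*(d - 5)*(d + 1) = d^3 - 4*d^2 - 5*d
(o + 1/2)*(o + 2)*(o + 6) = o^3 + 17*o^2/2 + 16*o + 6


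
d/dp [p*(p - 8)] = 2*p - 8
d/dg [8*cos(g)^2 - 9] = -8*sin(2*g)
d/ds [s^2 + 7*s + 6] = 2*s + 7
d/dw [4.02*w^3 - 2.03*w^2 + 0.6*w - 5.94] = 12.06*w^2 - 4.06*w + 0.6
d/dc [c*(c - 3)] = 2*c - 3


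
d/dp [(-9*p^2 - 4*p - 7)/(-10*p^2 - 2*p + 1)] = 2*(-11*p^2 - 79*p - 9)/(100*p^4 + 40*p^3 - 16*p^2 - 4*p + 1)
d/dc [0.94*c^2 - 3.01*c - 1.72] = 1.88*c - 3.01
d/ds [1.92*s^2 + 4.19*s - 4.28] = 3.84*s + 4.19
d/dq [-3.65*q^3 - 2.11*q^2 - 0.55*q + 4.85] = -10.95*q^2 - 4.22*q - 0.55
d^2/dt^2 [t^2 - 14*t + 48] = 2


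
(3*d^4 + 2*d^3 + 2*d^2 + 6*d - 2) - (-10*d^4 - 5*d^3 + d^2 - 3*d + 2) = 13*d^4 + 7*d^3 + d^2 + 9*d - 4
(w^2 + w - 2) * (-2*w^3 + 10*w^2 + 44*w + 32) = -2*w^5 + 8*w^4 + 58*w^3 + 56*w^2 - 56*w - 64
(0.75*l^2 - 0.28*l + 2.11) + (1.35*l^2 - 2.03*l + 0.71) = 2.1*l^2 - 2.31*l + 2.82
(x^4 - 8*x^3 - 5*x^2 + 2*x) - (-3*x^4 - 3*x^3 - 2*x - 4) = 4*x^4 - 5*x^3 - 5*x^2 + 4*x + 4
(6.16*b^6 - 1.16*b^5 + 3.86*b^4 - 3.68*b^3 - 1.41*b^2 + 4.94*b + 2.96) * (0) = 0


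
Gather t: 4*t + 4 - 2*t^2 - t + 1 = -2*t^2 + 3*t + 5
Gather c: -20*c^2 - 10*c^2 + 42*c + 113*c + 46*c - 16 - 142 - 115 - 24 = -30*c^2 + 201*c - 297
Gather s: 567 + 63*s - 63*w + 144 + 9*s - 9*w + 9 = 72*s - 72*w + 720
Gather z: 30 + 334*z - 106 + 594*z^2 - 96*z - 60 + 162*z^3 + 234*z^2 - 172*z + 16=162*z^3 + 828*z^2 + 66*z - 120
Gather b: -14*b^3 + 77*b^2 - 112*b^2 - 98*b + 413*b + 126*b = -14*b^3 - 35*b^2 + 441*b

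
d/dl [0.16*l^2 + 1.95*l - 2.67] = 0.32*l + 1.95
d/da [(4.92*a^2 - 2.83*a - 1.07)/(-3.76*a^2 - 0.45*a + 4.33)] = (-12.8548*a^2 + 34.5608*a - 12.7354)/(14.1376*a^4 + 3.384*a^3 - 32.3591*a^2 - 3.897*a + 18.7489)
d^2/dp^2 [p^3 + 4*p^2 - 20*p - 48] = 6*p + 8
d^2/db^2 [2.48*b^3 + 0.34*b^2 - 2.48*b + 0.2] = 14.88*b + 0.68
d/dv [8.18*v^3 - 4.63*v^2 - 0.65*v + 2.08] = 24.54*v^2 - 9.26*v - 0.65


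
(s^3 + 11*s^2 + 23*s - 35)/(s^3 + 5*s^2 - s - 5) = (s + 7)/(s + 1)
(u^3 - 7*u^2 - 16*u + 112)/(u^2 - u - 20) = (u^2 - 11*u + 28)/(u - 5)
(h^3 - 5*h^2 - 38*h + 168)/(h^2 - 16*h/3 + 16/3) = 3*(h^2 - h - 42)/(3*h - 4)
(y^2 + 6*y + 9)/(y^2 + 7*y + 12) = (y + 3)/(y + 4)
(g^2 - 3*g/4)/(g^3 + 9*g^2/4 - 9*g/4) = 1/(g + 3)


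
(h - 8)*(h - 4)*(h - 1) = h^3 - 13*h^2 + 44*h - 32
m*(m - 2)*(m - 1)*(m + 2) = m^4 - m^3 - 4*m^2 + 4*m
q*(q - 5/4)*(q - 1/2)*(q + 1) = q^4 - 3*q^3/4 - 9*q^2/8 + 5*q/8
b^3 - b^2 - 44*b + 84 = (b - 6)*(b - 2)*(b + 7)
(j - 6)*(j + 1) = j^2 - 5*j - 6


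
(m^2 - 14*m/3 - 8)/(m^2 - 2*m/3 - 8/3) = (m - 6)/(m - 2)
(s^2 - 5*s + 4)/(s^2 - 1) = (s - 4)/(s + 1)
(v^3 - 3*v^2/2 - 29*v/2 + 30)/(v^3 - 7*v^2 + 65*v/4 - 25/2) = 2*(v^2 + v - 12)/(2*v^2 - 9*v + 10)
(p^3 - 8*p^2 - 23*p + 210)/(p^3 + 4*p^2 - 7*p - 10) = (p^2 - 13*p + 42)/(p^2 - p - 2)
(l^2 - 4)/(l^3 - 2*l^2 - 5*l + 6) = (l - 2)/(l^2 - 4*l + 3)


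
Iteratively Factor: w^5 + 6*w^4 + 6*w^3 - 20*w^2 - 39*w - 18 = (w + 1)*(w^4 + 5*w^3 + w^2 - 21*w - 18) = (w + 1)*(w + 3)*(w^3 + 2*w^2 - 5*w - 6) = (w + 1)*(w + 3)^2*(w^2 - w - 2) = (w - 2)*(w + 1)*(w + 3)^2*(w + 1)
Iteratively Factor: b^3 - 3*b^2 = (b - 3)*(b^2) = b*(b - 3)*(b)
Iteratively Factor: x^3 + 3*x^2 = (x)*(x^2 + 3*x) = x^2*(x + 3)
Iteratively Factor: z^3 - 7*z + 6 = (z + 3)*(z^2 - 3*z + 2) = (z - 1)*(z + 3)*(z - 2)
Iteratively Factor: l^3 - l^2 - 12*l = (l + 3)*(l^2 - 4*l) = (l - 4)*(l + 3)*(l)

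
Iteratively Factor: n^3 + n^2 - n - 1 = (n + 1)*(n^2 - 1) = (n + 1)^2*(n - 1)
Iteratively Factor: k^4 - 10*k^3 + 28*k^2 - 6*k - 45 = (k - 5)*(k^3 - 5*k^2 + 3*k + 9) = (k - 5)*(k + 1)*(k^2 - 6*k + 9) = (k - 5)*(k - 3)*(k + 1)*(k - 3)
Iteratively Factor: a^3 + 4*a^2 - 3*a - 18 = (a + 3)*(a^2 + a - 6) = (a - 2)*(a + 3)*(a + 3)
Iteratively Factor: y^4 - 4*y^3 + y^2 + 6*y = (y)*(y^3 - 4*y^2 + y + 6) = y*(y - 2)*(y^2 - 2*y - 3) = y*(y - 2)*(y + 1)*(y - 3)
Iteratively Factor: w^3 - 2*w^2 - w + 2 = (w - 1)*(w^2 - w - 2) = (w - 2)*(w - 1)*(w + 1)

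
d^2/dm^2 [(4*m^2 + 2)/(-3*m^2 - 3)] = 4*(3*m^2 - 1)/(3*(m^6 + 3*m^4 + 3*m^2 + 1))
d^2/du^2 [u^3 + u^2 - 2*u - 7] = 6*u + 2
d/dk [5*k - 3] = 5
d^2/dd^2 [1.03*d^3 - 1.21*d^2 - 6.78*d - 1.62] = 6.18*d - 2.42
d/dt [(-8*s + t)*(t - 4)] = -8*s + 2*t - 4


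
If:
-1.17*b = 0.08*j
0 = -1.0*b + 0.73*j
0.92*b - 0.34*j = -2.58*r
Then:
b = 0.00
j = 0.00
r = 0.00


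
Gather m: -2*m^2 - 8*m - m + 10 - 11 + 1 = -2*m^2 - 9*m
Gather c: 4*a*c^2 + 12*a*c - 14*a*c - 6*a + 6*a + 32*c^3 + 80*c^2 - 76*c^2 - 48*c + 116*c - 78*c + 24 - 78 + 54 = 32*c^3 + c^2*(4*a + 4) + c*(-2*a - 10)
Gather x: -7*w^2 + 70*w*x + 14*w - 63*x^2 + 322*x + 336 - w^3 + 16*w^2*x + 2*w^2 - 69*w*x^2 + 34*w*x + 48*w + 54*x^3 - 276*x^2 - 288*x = -w^3 - 5*w^2 + 62*w + 54*x^3 + x^2*(-69*w - 339) + x*(16*w^2 + 104*w + 34) + 336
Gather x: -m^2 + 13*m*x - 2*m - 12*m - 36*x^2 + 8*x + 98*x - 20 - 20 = -m^2 - 14*m - 36*x^2 + x*(13*m + 106) - 40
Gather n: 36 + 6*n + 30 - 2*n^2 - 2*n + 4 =-2*n^2 + 4*n + 70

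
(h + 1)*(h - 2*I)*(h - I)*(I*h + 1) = I*h^4 + 4*h^3 + I*h^3 + 4*h^2 - 5*I*h^2 - 2*h - 5*I*h - 2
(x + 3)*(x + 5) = x^2 + 8*x + 15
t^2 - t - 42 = (t - 7)*(t + 6)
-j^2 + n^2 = (-j + n)*(j + n)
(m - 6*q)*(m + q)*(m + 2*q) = m^3 - 3*m^2*q - 16*m*q^2 - 12*q^3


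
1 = 1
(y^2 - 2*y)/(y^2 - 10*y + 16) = y/(y - 8)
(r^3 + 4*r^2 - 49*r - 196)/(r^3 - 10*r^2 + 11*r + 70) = (r^2 + 11*r + 28)/(r^2 - 3*r - 10)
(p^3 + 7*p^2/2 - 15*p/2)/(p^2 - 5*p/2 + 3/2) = p*(p + 5)/(p - 1)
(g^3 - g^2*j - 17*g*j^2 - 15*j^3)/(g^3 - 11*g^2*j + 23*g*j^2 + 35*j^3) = (g + 3*j)/(g - 7*j)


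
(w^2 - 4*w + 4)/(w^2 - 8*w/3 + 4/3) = 3*(w - 2)/(3*w - 2)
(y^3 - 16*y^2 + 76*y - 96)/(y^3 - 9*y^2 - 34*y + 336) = (y^2 - 8*y + 12)/(y^2 - y - 42)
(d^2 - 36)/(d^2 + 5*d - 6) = (d - 6)/(d - 1)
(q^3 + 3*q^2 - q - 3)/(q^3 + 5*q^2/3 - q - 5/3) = 3*(q + 3)/(3*q + 5)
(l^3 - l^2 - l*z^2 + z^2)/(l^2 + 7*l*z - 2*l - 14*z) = (l^3 - l^2 - l*z^2 + z^2)/(l^2 + 7*l*z - 2*l - 14*z)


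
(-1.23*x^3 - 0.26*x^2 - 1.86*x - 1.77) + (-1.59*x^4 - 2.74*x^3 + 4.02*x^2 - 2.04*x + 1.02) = -1.59*x^4 - 3.97*x^3 + 3.76*x^2 - 3.9*x - 0.75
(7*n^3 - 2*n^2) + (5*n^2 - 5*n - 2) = 7*n^3 + 3*n^2 - 5*n - 2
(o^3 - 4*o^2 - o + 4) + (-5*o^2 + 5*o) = o^3 - 9*o^2 + 4*o + 4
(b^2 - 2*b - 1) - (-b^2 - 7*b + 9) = 2*b^2 + 5*b - 10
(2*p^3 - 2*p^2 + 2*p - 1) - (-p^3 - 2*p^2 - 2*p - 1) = 3*p^3 + 4*p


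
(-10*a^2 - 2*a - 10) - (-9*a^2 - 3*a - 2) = -a^2 + a - 8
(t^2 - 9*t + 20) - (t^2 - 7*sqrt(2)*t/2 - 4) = -9*t + 7*sqrt(2)*t/2 + 24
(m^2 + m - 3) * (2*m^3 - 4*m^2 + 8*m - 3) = 2*m^5 - 2*m^4 - 2*m^3 + 17*m^2 - 27*m + 9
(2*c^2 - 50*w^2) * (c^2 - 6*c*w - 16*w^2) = 2*c^4 - 12*c^3*w - 82*c^2*w^2 + 300*c*w^3 + 800*w^4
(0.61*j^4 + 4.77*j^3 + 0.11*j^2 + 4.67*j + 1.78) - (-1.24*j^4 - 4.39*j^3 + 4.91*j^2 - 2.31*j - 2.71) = 1.85*j^4 + 9.16*j^3 - 4.8*j^2 + 6.98*j + 4.49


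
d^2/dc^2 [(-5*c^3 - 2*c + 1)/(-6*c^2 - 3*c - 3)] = 2*(3*c^3 + 3*c^2 - 3*c - 1)/(3*(8*c^6 + 12*c^5 + 18*c^4 + 13*c^3 + 9*c^2 + 3*c + 1))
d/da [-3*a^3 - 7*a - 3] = -9*a^2 - 7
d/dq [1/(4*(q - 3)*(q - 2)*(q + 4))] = (-(q - 3)*(q - 2) - (q - 3)*(q + 4) - (q - 2)*(q + 4))/(4*(q - 3)^2*(q - 2)^2*(q + 4)^2)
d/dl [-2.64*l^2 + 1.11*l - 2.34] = 1.11 - 5.28*l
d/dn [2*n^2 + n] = 4*n + 1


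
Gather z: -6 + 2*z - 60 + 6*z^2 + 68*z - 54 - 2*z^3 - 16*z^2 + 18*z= -2*z^3 - 10*z^2 + 88*z - 120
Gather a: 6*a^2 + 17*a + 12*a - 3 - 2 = 6*a^2 + 29*a - 5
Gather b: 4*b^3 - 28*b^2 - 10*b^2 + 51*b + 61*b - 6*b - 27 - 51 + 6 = 4*b^3 - 38*b^2 + 106*b - 72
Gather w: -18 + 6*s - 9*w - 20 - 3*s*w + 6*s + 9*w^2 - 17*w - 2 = 12*s + 9*w^2 + w*(-3*s - 26) - 40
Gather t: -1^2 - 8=-9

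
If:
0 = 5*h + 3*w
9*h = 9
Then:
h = 1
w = -5/3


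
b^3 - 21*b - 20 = (b - 5)*(b + 1)*(b + 4)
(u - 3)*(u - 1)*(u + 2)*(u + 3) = u^4 + u^3 - 11*u^2 - 9*u + 18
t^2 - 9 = (t - 3)*(t + 3)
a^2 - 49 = (a - 7)*(a + 7)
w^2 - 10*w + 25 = (w - 5)^2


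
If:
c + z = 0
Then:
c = -z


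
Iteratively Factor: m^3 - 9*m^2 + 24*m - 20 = (m - 2)*(m^2 - 7*m + 10) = (m - 5)*(m - 2)*(m - 2)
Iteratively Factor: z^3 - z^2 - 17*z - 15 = (z - 5)*(z^2 + 4*z + 3) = (z - 5)*(z + 1)*(z + 3)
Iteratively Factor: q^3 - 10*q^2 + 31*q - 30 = (q - 2)*(q^2 - 8*q + 15) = (q - 3)*(q - 2)*(q - 5)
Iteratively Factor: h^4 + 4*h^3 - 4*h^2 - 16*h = (h)*(h^3 + 4*h^2 - 4*h - 16) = h*(h + 2)*(h^2 + 2*h - 8) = h*(h + 2)*(h + 4)*(h - 2)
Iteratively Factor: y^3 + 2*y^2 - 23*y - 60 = (y - 5)*(y^2 + 7*y + 12) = (y - 5)*(y + 3)*(y + 4)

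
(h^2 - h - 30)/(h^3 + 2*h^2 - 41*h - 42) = (h + 5)/(h^2 + 8*h + 7)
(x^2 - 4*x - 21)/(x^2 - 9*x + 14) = (x + 3)/(x - 2)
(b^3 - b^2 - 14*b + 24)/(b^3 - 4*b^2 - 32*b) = (b^2 - 5*b + 6)/(b*(b - 8))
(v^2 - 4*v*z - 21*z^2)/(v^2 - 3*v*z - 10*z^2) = (-v^2 + 4*v*z + 21*z^2)/(-v^2 + 3*v*z + 10*z^2)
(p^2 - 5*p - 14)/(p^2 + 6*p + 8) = (p - 7)/(p + 4)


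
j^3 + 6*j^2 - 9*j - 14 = (j - 2)*(j + 1)*(j + 7)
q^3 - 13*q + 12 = (q - 3)*(q - 1)*(q + 4)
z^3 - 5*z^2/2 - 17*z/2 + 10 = (z - 4)*(z - 1)*(z + 5/2)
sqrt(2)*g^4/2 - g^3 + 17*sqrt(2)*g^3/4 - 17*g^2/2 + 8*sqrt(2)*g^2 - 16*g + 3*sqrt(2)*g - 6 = (g + 1/2)*(g + 6)*(g - sqrt(2))*(sqrt(2)*g/2 + sqrt(2))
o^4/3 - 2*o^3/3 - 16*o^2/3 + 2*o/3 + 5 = (o/3 + 1)*(o - 5)*(o - 1)*(o + 1)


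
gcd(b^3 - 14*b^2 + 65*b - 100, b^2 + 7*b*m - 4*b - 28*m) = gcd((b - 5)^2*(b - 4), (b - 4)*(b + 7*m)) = b - 4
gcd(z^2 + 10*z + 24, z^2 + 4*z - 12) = z + 6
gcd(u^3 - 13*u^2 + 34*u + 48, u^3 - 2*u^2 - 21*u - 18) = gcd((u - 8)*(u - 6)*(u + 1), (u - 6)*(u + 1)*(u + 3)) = u^2 - 5*u - 6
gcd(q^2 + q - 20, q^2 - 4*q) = q - 4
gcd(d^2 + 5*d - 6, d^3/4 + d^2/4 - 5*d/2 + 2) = d - 1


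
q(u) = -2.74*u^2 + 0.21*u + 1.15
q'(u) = 0.21 - 5.48*u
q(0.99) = -1.33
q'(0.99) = -5.22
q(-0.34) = 0.76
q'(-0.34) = 2.07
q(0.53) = 0.49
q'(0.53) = -2.69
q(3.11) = -24.70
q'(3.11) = -16.83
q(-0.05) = 1.13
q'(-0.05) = 0.48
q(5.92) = -93.63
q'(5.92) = -32.23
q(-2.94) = -23.15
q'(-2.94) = 16.32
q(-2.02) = -10.45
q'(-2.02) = 11.28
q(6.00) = -96.23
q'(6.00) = -32.67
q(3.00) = -22.88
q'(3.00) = -16.23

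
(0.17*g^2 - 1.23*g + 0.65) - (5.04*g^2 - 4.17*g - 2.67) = -4.87*g^2 + 2.94*g + 3.32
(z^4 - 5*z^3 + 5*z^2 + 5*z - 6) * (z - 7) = z^5 - 12*z^4 + 40*z^3 - 30*z^2 - 41*z + 42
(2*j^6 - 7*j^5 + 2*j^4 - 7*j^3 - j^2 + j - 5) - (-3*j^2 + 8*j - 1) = 2*j^6 - 7*j^5 + 2*j^4 - 7*j^3 + 2*j^2 - 7*j - 4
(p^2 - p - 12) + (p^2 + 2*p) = 2*p^2 + p - 12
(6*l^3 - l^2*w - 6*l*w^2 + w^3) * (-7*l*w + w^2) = -42*l^4*w + 13*l^3*w^2 + 41*l^2*w^3 - 13*l*w^4 + w^5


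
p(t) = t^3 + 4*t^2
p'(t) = 3*t^2 + 8*t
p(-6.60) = -113.26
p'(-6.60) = 77.88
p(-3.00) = 9.00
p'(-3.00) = 3.00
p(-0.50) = 0.88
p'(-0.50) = -3.25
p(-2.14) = 8.52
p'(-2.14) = -3.38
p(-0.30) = 0.33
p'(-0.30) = -2.13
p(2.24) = 31.31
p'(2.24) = 32.97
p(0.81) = 3.16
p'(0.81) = 8.45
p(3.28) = 78.32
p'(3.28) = 58.52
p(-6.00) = -72.00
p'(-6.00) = 60.00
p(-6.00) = -72.00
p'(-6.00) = 60.00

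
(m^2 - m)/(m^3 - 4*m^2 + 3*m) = 1/(m - 3)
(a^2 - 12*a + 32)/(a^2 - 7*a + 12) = (a - 8)/(a - 3)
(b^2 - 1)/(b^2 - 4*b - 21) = (1 - b^2)/(-b^2 + 4*b + 21)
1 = 1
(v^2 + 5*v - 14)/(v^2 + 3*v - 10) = (v + 7)/(v + 5)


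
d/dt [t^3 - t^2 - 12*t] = 3*t^2 - 2*t - 12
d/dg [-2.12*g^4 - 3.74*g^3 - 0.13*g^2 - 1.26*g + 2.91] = -8.48*g^3 - 11.22*g^2 - 0.26*g - 1.26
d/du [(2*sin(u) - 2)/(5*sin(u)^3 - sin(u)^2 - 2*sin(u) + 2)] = 4*(-5*sin(u)^2 + 8*sin(u) - 1)*sin(u)*cos(u)/(5*sin(u)^3 - sin(u)^2 - 2*sin(u) + 2)^2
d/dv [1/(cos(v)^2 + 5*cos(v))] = (2*cos(v) + 5)*sin(v)/((cos(v) + 5)^2*cos(v)^2)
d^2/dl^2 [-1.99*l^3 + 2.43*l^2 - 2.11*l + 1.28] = 4.86 - 11.94*l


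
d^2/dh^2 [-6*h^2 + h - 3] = -12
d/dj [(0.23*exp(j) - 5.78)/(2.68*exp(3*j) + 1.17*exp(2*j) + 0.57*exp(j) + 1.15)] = (-1.2328*exp(3*j) + 46.2021*exp(2*j) + 13.5252*exp(j) + 3.5591)*exp(j)/(7.1824*exp(6*j) + 6.2712*exp(5*j) + 4.4241*exp(4*j) + 7.4978*exp(3*j) + 3.0159*exp(2*j) + 1.311*exp(j) + 1.3225)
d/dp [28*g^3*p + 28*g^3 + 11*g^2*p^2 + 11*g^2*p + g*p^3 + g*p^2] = g*(28*g^2 + 22*g*p + 11*g + 3*p^2 + 2*p)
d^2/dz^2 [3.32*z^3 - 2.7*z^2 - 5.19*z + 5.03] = 19.92*z - 5.4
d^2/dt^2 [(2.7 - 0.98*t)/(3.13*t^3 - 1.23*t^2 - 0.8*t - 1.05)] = (-57.605772*t^5 + 340.056972*t^4 - 174.188804*t^3 - 54.70506*t^2 + 76.77612*t - 1.8717)/(30.664297*t^9 - 36.150561*t^8 - 9.306429*t^7 - 14.241582*t^6 + 26.63301*t^5 + 8.647965*t^4 + 3.641275*t^3 - 6.084225*t^2 - 2.646*t - 1.157625)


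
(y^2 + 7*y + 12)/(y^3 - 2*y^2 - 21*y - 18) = (y + 4)/(y^2 - 5*y - 6)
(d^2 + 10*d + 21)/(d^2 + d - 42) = (d + 3)/(d - 6)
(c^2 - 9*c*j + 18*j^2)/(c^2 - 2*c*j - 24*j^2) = (c - 3*j)/(c + 4*j)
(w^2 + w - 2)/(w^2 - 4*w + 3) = (w + 2)/(w - 3)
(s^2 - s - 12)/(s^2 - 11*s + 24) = (s^2 - s - 12)/(s^2 - 11*s + 24)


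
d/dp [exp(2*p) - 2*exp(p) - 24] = 2*(exp(p) - 1)*exp(p)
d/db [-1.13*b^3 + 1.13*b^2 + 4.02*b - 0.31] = -3.39*b^2 + 2.26*b + 4.02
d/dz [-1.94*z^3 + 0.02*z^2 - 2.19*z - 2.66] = -5.82*z^2 + 0.04*z - 2.19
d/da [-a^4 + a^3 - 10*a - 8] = -4*a^3 + 3*a^2 - 10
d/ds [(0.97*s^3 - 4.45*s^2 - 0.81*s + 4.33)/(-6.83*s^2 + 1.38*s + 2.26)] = (-6.6251*s^4 + 2.6772*s^3 - 5.0967*s^2 + 39.0338*s - 7.806)/(46.6489*s^4 - 18.8508*s^3 - 28.9672*s^2 + 6.2376*s + 5.1076)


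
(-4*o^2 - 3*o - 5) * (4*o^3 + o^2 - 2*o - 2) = -16*o^5 - 16*o^4 - 15*o^3 + 9*o^2 + 16*o + 10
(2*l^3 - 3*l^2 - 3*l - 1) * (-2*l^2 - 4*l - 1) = -4*l^5 - 2*l^4 + 16*l^3 + 17*l^2 + 7*l + 1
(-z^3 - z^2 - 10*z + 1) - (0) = -z^3 - z^2 - 10*z + 1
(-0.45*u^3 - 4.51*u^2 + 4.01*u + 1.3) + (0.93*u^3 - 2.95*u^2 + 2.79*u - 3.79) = 0.48*u^3 - 7.46*u^2 + 6.8*u - 2.49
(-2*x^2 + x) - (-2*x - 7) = -2*x^2 + 3*x + 7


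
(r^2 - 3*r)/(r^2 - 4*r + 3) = r/(r - 1)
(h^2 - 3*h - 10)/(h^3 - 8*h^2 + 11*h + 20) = (h + 2)/(h^2 - 3*h - 4)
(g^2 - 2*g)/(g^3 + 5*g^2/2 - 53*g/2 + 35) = 2*g/(2*g^2 + 9*g - 35)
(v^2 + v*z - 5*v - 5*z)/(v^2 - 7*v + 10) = (v + z)/(v - 2)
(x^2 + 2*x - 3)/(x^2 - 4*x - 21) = (x - 1)/(x - 7)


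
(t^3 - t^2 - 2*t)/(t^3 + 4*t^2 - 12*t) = (t + 1)/(t + 6)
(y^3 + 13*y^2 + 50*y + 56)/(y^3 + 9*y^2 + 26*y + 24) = (y + 7)/(y + 3)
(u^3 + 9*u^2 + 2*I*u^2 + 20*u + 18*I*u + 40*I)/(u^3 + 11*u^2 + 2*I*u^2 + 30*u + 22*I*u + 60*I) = (u + 4)/(u + 6)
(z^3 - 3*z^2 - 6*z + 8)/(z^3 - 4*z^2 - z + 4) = (z + 2)/(z + 1)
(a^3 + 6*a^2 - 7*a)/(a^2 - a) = a + 7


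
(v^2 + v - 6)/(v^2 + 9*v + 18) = (v - 2)/(v + 6)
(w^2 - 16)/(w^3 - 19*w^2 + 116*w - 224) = (w + 4)/(w^2 - 15*w + 56)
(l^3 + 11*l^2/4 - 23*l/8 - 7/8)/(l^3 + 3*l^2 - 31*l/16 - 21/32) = 4*(l - 1)/(4*l - 3)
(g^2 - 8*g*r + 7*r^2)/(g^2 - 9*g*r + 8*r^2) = (-g + 7*r)/(-g + 8*r)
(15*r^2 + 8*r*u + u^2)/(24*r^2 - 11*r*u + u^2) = (15*r^2 + 8*r*u + u^2)/(24*r^2 - 11*r*u + u^2)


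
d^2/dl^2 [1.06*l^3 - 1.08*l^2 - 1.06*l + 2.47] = 6.36*l - 2.16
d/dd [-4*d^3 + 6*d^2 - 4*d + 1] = -12*d^2 + 12*d - 4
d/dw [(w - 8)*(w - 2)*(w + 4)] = 3*w^2 - 12*w - 24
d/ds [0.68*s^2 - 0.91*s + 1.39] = 1.36*s - 0.91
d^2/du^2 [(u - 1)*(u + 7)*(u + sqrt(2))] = 6*u + 2*sqrt(2) + 12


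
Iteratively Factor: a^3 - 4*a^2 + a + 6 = (a - 2)*(a^2 - 2*a - 3) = (a - 3)*(a - 2)*(a + 1)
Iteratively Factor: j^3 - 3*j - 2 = (j - 2)*(j^2 + 2*j + 1) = (j - 2)*(j + 1)*(j + 1)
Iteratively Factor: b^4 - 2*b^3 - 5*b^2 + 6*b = (b - 1)*(b^3 - b^2 - 6*b) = (b - 1)*(b + 2)*(b^2 - 3*b) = (b - 3)*(b - 1)*(b + 2)*(b)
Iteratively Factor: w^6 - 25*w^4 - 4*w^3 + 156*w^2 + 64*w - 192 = (w + 4)*(w^5 - 4*w^4 - 9*w^3 + 32*w^2 + 28*w - 48) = (w - 4)*(w + 4)*(w^4 - 9*w^2 - 4*w + 12) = (w - 4)*(w + 2)*(w + 4)*(w^3 - 2*w^2 - 5*w + 6) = (w - 4)*(w + 2)^2*(w + 4)*(w^2 - 4*w + 3) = (w - 4)*(w - 3)*(w + 2)^2*(w + 4)*(w - 1)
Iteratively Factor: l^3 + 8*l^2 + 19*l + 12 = (l + 1)*(l^2 + 7*l + 12) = (l + 1)*(l + 4)*(l + 3)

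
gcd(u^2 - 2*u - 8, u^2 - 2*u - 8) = u^2 - 2*u - 8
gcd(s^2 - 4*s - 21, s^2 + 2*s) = 1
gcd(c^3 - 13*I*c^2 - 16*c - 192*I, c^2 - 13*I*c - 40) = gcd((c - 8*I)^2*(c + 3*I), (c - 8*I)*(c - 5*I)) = c - 8*I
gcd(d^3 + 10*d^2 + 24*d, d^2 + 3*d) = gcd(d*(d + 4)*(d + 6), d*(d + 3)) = d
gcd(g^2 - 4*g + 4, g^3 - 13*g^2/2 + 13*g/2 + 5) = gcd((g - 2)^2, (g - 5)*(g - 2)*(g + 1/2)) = g - 2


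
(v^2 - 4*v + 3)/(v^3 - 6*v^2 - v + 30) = (v - 1)/(v^2 - 3*v - 10)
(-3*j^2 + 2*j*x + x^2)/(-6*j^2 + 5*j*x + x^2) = (3*j + x)/(6*j + x)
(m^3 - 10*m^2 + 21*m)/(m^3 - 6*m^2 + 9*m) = (m - 7)/(m - 3)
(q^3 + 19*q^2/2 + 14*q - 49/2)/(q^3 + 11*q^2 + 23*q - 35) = (q + 7/2)/(q + 5)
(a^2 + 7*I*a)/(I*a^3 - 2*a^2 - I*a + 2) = a*(a + 7*I)/(I*a^3 - 2*a^2 - I*a + 2)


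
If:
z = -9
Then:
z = -9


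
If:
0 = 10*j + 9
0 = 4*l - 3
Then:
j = -9/10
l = 3/4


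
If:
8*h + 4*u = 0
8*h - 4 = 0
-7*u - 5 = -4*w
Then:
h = 1/2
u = -1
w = -1/2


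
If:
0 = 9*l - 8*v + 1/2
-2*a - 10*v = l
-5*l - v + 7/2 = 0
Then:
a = -15/4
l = 55/98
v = 34/49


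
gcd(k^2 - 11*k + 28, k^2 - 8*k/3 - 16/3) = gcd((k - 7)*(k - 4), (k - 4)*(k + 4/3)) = k - 4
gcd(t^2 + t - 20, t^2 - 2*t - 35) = t + 5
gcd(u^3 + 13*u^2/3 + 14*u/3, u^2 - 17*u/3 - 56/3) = u + 7/3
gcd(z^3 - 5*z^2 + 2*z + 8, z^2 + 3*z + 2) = z + 1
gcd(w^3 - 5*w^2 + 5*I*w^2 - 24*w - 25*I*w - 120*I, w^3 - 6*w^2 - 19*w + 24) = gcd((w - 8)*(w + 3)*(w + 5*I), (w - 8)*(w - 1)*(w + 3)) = w^2 - 5*w - 24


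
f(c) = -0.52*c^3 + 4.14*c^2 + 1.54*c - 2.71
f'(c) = -1.56*c^2 + 8.28*c + 1.54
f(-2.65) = 31.96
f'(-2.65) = -31.36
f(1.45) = 6.64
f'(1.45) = 10.27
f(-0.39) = -2.65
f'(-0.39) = -1.93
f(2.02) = 13.01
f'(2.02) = 11.90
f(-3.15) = 49.77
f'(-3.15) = -40.02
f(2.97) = 24.76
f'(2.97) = 12.37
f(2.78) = 22.39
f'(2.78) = 12.50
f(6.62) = 38.06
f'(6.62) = -12.01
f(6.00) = 43.25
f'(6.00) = -4.94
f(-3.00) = 43.97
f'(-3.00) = -37.34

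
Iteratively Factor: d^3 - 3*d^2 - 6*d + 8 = (d + 2)*(d^2 - 5*d + 4) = (d - 1)*(d + 2)*(d - 4)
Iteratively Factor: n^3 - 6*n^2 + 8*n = (n - 2)*(n^2 - 4*n) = n*(n - 2)*(n - 4)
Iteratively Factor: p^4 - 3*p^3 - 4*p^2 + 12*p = (p - 2)*(p^3 - p^2 - 6*p) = (p - 3)*(p - 2)*(p^2 + 2*p) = (p - 3)*(p - 2)*(p + 2)*(p)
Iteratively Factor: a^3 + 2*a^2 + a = (a)*(a^2 + 2*a + 1) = a*(a + 1)*(a + 1)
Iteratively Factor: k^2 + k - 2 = (k + 2)*(k - 1)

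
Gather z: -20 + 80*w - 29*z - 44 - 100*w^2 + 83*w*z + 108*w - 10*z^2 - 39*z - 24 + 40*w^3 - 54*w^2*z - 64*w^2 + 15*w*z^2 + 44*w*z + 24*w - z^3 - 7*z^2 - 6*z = 40*w^3 - 164*w^2 + 212*w - z^3 + z^2*(15*w - 17) + z*(-54*w^2 + 127*w - 74) - 88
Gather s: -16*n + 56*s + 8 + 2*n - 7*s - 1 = -14*n + 49*s + 7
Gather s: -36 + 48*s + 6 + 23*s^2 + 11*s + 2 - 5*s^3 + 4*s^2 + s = -5*s^3 + 27*s^2 + 60*s - 28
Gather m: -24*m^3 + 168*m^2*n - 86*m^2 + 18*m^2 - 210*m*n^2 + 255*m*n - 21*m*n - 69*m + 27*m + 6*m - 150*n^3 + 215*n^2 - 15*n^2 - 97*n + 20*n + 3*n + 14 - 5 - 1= -24*m^3 + m^2*(168*n - 68) + m*(-210*n^2 + 234*n - 36) - 150*n^3 + 200*n^2 - 74*n + 8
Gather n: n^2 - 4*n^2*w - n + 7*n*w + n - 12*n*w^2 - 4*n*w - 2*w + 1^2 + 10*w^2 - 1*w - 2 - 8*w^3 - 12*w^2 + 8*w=n^2*(1 - 4*w) + n*(-12*w^2 + 3*w) - 8*w^3 - 2*w^2 + 5*w - 1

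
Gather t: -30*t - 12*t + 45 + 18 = 63 - 42*t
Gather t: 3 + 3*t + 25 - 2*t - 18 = t + 10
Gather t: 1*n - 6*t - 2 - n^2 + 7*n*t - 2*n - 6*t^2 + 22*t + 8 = -n^2 - n - 6*t^2 + t*(7*n + 16) + 6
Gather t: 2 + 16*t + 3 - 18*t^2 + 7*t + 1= -18*t^2 + 23*t + 6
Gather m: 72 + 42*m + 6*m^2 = 6*m^2 + 42*m + 72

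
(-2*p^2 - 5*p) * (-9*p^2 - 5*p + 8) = 18*p^4 + 55*p^3 + 9*p^2 - 40*p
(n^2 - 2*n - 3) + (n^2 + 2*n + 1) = 2*n^2 - 2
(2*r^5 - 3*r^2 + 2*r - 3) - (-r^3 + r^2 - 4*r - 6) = 2*r^5 + r^3 - 4*r^2 + 6*r + 3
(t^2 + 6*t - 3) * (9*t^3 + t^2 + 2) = 9*t^5 + 55*t^4 - 21*t^3 - t^2 + 12*t - 6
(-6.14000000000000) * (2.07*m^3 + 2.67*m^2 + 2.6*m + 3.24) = -12.7098*m^3 - 16.3938*m^2 - 15.964*m - 19.8936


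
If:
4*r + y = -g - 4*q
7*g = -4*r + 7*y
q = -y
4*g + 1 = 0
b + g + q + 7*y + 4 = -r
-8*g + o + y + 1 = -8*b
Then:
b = -41/32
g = -1/4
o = 61/8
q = 3/8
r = -7/32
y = -3/8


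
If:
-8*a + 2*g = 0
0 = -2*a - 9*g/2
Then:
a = 0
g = 0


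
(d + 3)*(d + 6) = d^2 + 9*d + 18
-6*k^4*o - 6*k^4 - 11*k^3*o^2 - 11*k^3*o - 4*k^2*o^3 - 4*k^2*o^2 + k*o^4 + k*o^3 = (-6*k + o)*(k + o)^2*(k*o + k)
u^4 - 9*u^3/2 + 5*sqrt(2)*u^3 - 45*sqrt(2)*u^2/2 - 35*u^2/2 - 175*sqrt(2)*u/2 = u*(u - 7)*(u + 5/2)*(u + 5*sqrt(2))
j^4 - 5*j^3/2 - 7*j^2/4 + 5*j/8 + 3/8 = (j - 3)*(j - 1/2)*(j + 1/2)^2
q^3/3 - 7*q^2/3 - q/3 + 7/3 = (q/3 + 1/3)*(q - 7)*(q - 1)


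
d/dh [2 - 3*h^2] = -6*h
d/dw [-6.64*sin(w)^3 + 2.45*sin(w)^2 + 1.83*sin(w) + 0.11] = (-19.92*sin(w)^2 + 4.9*sin(w) + 1.83)*cos(w)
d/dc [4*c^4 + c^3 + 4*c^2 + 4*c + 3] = 16*c^3 + 3*c^2 + 8*c + 4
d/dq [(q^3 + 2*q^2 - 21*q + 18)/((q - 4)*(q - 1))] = (q^2 - 8*q + 6)/(q^2 - 8*q + 16)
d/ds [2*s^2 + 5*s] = 4*s + 5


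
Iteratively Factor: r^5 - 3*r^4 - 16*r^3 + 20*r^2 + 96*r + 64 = (r - 4)*(r^4 + r^3 - 12*r^2 - 28*r - 16) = (r - 4)^2*(r^3 + 5*r^2 + 8*r + 4) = (r - 4)^2*(r + 2)*(r^2 + 3*r + 2) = (r - 4)^2*(r + 1)*(r + 2)*(r + 2)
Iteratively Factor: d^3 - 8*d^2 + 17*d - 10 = (d - 1)*(d^2 - 7*d + 10) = (d - 5)*(d - 1)*(d - 2)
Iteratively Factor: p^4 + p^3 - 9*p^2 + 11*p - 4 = (p + 4)*(p^3 - 3*p^2 + 3*p - 1) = (p - 1)*(p + 4)*(p^2 - 2*p + 1) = (p - 1)^2*(p + 4)*(p - 1)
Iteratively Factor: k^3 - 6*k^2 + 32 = (k - 4)*(k^2 - 2*k - 8) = (k - 4)*(k + 2)*(k - 4)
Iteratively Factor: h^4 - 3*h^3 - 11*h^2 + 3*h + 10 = (h + 2)*(h^3 - 5*h^2 - h + 5) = (h + 1)*(h + 2)*(h^2 - 6*h + 5) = (h - 1)*(h + 1)*(h + 2)*(h - 5)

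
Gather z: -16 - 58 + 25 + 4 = -45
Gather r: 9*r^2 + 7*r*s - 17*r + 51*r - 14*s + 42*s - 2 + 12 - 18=9*r^2 + r*(7*s + 34) + 28*s - 8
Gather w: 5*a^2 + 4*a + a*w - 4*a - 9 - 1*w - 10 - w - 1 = 5*a^2 + w*(a - 2) - 20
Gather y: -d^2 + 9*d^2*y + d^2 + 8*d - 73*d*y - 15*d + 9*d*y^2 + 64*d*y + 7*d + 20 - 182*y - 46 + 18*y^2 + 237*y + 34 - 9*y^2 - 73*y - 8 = y^2*(9*d + 9) + y*(9*d^2 - 9*d - 18)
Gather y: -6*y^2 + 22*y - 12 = -6*y^2 + 22*y - 12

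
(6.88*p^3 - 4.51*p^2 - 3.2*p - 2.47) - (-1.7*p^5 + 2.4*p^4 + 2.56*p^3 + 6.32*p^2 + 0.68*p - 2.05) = 1.7*p^5 - 2.4*p^4 + 4.32*p^3 - 10.83*p^2 - 3.88*p - 0.42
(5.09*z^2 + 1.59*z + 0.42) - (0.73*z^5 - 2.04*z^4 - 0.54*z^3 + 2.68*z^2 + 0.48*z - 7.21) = -0.73*z^5 + 2.04*z^4 + 0.54*z^3 + 2.41*z^2 + 1.11*z + 7.63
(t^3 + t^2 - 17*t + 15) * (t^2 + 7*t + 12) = t^5 + 8*t^4 + 2*t^3 - 92*t^2 - 99*t + 180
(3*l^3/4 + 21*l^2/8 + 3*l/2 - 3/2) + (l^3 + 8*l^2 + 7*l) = 7*l^3/4 + 85*l^2/8 + 17*l/2 - 3/2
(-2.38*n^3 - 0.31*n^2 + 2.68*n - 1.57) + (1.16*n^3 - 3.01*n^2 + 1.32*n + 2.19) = -1.22*n^3 - 3.32*n^2 + 4.0*n + 0.62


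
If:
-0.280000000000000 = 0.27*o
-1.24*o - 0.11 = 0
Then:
No Solution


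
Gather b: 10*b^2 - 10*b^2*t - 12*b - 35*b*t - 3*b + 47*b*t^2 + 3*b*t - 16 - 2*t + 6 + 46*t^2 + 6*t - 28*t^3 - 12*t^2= b^2*(10 - 10*t) + b*(47*t^2 - 32*t - 15) - 28*t^3 + 34*t^2 + 4*t - 10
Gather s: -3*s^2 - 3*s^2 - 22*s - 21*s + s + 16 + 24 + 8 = -6*s^2 - 42*s + 48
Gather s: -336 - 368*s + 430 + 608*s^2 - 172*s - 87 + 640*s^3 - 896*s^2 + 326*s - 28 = 640*s^3 - 288*s^2 - 214*s - 21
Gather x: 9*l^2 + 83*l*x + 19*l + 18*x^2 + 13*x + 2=9*l^2 + 19*l + 18*x^2 + x*(83*l + 13) + 2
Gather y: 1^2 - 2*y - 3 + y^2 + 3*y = y^2 + y - 2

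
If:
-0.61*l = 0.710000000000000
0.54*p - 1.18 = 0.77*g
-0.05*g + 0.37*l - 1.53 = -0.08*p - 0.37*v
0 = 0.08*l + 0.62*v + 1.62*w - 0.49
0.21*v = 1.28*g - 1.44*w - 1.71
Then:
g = 0.48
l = -1.16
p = 2.86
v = 4.74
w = -1.46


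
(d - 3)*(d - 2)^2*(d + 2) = d^4 - 5*d^3 + 2*d^2 + 20*d - 24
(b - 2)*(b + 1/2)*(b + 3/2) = b^3 - 13*b/4 - 3/2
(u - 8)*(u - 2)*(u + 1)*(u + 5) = u^4 - 4*u^3 - 39*u^2 + 46*u + 80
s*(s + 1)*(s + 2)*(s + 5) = s^4 + 8*s^3 + 17*s^2 + 10*s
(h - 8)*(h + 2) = h^2 - 6*h - 16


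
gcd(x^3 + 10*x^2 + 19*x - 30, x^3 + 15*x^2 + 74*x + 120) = x^2 + 11*x + 30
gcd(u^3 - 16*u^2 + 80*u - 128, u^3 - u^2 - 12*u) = u - 4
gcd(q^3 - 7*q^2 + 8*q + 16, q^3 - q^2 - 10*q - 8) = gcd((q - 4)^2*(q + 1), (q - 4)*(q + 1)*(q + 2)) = q^2 - 3*q - 4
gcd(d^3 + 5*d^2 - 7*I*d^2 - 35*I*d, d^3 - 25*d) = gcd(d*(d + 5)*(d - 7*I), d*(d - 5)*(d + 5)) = d^2 + 5*d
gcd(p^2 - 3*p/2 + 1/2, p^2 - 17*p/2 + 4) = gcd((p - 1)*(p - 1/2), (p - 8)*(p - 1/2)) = p - 1/2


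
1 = 1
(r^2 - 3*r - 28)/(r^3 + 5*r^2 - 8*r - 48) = (r - 7)/(r^2 + r - 12)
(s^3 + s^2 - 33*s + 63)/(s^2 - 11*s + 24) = (s^2 + 4*s - 21)/(s - 8)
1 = 1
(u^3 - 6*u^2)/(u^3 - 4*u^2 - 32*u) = u*(6 - u)/(-u^2 + 4*u + 32)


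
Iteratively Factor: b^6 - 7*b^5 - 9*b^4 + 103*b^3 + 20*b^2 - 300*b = (b - 5)*(b^5 - 2*b^4 - 19*b^3 + 8*b^2 + 60*b) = (b - 5)*(b - 2)*(b^4 - 19*b^2 - 30*b) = b*(b - 5)*(b - 2)*(b^3 - 19*b - 30) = b*(b - 5)*(b - 2)*(b + 2)*(b^2 - 2*b - 15) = b*(b - 5)*(b - 2)*(b + 2)*(b + 3)*(b - 5)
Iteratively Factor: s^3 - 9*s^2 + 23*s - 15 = (s - 1)*(s^2 - 8*s + 15) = (s - 3)*(s - 1)*(s - 5)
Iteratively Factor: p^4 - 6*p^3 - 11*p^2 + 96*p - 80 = (p - 5)*(p^3 - p^2 - 16*p + 16) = (p - 5)*(p + 4)*(p^2 - 5*p + 4) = (p - 5)*(p - 4)*(p + 4)*(p - 1)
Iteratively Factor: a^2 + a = (a + 1)*(a)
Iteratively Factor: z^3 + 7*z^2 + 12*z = (z + 3)*(z^2 + 4*z) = z*(z + 3)*(z + 4)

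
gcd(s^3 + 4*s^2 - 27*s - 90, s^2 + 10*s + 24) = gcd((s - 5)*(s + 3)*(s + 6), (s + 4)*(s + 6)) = s + 6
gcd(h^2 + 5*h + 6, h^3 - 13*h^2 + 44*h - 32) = 1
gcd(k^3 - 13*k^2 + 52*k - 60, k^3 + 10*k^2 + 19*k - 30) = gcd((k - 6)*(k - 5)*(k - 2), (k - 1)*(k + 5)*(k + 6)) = 1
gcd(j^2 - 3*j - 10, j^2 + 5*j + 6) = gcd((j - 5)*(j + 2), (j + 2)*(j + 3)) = j + 2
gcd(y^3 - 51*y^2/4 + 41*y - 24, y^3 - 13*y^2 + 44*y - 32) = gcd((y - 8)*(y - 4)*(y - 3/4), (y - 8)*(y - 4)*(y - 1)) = y^2 - 12*y + 32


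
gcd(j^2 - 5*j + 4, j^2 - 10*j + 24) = j - 4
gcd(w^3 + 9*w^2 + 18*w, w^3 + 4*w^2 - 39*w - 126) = w + 3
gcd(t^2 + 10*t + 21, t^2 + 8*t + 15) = t + 3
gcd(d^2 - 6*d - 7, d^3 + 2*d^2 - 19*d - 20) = d + 1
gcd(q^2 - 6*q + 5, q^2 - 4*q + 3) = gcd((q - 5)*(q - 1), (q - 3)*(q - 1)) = q - 1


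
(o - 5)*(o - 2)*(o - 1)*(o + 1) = o^4 - 7*o^3 + 9*o^2 + 7*o - 10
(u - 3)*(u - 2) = u^2 - 5*u + 6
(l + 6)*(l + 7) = l^2 + 13*l + 42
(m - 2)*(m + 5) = m^2 + 3*m - 10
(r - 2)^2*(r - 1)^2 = r^4 - 6*r^3 + 13*r^2 - 12*r + 4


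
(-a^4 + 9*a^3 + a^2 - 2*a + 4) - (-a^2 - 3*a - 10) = -a^4 + 9*a^3 + 2*a^2 + a + 14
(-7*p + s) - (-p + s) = -6*p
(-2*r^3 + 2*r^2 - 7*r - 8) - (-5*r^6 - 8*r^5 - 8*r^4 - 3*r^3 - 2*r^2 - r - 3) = 5*r^6 + 8*r^5 + 8*r^4 + r^3 + 4*r^2 - 6*r - 5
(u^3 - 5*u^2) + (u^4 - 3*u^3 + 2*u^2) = u^4 - 2*u^3 - 3*u^2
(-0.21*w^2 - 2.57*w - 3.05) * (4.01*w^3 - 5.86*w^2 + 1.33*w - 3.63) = -0.8421*w^5 - 9.0751*w^4 + 2.5504*w^3 + 15.2172*w^2 + 5.2726*w + 11.0715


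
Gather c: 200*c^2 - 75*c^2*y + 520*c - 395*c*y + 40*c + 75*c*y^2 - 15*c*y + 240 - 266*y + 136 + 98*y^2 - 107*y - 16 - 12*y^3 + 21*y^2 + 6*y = c^2*(200 - 75*y) + c*(75*y^2 - 410*y + 560) - 12*y^3 + 119*y^2 - 367*y + 360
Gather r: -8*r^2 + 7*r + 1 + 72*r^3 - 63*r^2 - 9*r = 72*r^3 - 71*r^2 - 2*r + 1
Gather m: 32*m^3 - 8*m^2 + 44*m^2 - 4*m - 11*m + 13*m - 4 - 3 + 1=32*m^3 + 36*m^2 - 2*m - 6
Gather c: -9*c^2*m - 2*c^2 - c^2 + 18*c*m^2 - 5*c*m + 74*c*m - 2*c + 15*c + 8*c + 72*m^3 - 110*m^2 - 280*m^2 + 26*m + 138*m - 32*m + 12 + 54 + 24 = c^2*(-9*m - 3) + c*(18*m^2 + 69*m + 21) + 72*m^3 - 390*m^2 + 132*m + 90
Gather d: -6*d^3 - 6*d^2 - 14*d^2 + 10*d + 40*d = -6*d^3 - 20*d^2 + 50*d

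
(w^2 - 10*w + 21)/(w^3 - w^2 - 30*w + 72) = (w - 7)/(w^2 + 2*w - 24)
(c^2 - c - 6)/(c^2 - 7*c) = (c^2 - c - 6)/(c*(c - 7))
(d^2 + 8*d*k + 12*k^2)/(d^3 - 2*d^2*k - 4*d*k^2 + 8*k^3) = (d + 6*k)/(d^2 - 4*d*k + 4*k^2)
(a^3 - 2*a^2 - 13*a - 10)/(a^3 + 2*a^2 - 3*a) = (a^3 - 2*a^2 - 13*a - 10)/(a*(a^2 + 2*a - 3))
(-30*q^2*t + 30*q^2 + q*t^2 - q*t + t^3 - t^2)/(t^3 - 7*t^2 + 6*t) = (-30*q^2 + q*t + t^2)/(t*(t - 6))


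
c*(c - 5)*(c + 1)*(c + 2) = c^4 - 2*c^3 - 13*c^2 - 10*c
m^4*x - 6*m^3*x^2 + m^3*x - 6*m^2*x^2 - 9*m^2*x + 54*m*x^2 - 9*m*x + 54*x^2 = (m - 3)*(m + 3)*(m - 6*x)*(m*x + x)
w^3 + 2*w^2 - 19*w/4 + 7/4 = (w - 1)*(w - 1/2)*(w + 7/2)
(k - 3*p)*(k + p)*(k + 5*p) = k^3 + 3*k^2*p - 13*k*p^2 - 15*p^3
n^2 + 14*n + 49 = (n + 7)^2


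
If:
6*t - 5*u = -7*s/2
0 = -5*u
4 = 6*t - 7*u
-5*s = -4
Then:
No Solution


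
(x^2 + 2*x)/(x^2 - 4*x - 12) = x/(x - 6)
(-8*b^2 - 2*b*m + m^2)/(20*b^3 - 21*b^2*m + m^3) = (-2*b - m)/(5*b^2 - 4*b*m - m^2)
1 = 1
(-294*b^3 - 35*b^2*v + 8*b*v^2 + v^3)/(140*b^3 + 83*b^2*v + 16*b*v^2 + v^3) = (-42*b^2 + b*v + v^2)/(20*b^2 + 9*b*v + v^2)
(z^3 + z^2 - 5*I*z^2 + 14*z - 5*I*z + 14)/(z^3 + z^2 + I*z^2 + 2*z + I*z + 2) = (z - 7*I)/(z - I)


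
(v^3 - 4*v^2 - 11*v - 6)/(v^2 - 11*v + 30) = (v^2 + 2*v + 1)/(v - 5)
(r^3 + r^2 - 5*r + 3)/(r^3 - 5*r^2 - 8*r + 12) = (r^2 + 2*r - 3)/(r^2 - 4*r - 12)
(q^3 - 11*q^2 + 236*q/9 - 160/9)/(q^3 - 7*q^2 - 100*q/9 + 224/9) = (3*q - 5)/(3*q + 7)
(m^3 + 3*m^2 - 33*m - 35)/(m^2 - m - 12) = (-m^3 - 3*m^2 + 33*m + 35)/(-m^2 + m + 12)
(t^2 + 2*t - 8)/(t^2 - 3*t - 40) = (-t^2 - 2*t + 8)/(-t^2 + 3*t + 40)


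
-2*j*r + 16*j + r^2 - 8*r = (-2*j + r)*(r - 8)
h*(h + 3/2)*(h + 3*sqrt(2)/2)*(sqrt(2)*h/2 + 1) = sqrt(2)*h^4/2 + 3*sqrt(2)*h^3/4 + 5*h^3/2 + 3*sqrt(2)*h^2/2 + 15*h^2/4 + 9*sqrt(2)*h/4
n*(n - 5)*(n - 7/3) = n^3 - 22*n^2/3 + 35*n/3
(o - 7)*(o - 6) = o^2 - 13*o + 42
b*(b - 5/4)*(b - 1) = b^3 - 9*b^2/4 + 5*b/4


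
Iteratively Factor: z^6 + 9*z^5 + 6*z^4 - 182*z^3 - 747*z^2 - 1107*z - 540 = (z + 3)*(z^5 + 6*z^4 - 12*z^3 - 146*z^2 - 309*z - 180) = (z - 5)*(z + 3)*(z^4 + 11*z^3 + 43*z^2 + 69*z + 36) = (z - 5)*(z + 3)*(z + 4)*(z^3 + 7*z^2 + 15*z + 9) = (z - 5)*(z + 1)*(z + 3)*(z + 4)*(z^2 + 6*z + 9) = (z - 5)*(z + 1)*(z + 3)^2*(z + 4)*(z + 3)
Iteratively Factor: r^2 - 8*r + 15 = (r - 3)*(r - 5)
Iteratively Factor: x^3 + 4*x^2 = (x)*(x^2 + 4*x) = x*(x + 4)*(x)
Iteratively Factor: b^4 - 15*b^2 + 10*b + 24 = (b + 1)*(b^3 - b^2 - 14*b + 24) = (b - 3)*(b + 1)*(b^2 + 2*b - 8) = (b - 3)*(b + 1)*(b + 4)*(b - 2)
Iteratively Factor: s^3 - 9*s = (s + 3)*(s^2 - 3*s) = s*(s + 3)*(s - 3)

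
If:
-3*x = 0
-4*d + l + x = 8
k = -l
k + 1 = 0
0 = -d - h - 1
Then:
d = -7/4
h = 3/4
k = -1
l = 1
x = 0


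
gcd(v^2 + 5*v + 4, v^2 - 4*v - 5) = v + 1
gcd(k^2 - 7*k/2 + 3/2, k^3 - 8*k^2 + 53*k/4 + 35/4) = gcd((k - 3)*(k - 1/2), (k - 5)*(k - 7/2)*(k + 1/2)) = 1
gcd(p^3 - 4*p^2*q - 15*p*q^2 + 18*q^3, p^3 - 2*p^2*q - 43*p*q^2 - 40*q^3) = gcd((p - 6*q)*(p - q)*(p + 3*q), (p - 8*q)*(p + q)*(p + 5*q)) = 1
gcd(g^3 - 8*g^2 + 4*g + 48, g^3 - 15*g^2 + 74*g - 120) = g^2 - 10*g + 24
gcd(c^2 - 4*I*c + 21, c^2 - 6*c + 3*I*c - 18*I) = c + 3*I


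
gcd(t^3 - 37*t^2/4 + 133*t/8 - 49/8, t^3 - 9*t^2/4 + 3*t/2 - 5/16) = t - 1/2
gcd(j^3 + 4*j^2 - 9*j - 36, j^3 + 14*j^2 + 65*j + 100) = j + 4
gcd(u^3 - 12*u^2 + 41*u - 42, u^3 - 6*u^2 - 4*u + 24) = u - 2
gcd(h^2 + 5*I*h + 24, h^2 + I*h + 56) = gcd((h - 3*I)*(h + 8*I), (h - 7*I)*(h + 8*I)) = h + 8*I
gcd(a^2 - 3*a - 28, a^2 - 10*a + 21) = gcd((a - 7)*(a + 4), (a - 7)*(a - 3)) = a - 7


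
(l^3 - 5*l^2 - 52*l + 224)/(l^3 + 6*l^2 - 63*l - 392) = (l - 4)/(l + 7)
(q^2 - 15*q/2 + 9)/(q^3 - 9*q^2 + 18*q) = (q - 3/2)/(q*(q - 3))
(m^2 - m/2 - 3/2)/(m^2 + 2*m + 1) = (m - 3/2)/(m + 1)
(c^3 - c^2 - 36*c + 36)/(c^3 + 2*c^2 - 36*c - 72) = (c - 1)/(c + 2)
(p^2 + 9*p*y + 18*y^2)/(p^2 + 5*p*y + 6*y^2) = (p + 6*y)/(p + 2*y)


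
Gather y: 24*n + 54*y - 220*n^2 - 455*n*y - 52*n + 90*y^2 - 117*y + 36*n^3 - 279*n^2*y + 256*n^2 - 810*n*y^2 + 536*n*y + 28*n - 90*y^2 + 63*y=36*n^3 + 36*n^2 - 810*n*y^2 + y*(-279*n^2 + 81*n)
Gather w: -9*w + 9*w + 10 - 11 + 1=0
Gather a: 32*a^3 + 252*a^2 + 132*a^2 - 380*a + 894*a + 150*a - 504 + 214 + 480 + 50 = 32*a^3 + 384*a^2 + 664*a + 240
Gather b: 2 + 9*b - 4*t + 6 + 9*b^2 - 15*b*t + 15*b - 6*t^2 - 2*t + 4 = 9*b^2 + b*(24 - 15*t) - 6*t^2 - 6*t + 12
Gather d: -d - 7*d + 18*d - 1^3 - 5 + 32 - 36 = 10*d - 10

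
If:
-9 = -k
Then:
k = 9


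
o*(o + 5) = o^2 + 5*o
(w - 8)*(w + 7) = w^2 - w - 56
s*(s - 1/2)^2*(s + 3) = s^4 + 2*s^3 - 11*s^2/4 + 3*s/4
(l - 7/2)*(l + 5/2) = l^2 - l - 35/4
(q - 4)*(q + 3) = q^2 - q - 12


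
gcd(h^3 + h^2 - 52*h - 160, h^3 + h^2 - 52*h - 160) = h^3 + h^2 - 52*h - 160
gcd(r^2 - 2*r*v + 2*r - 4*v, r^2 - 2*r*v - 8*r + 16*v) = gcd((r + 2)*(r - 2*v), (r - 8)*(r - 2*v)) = r - 2*v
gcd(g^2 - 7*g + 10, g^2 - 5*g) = g - 5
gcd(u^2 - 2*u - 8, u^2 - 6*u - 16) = u + 2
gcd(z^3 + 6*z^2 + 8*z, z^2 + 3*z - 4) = z + 4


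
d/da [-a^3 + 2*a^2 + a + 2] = -3*a^2 + 4*a + 1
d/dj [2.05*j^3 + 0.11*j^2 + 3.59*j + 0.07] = 6.15*j^2 + 0.22*j + 3.59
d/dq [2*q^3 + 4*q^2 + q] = 6*q^2 + 8*q + 1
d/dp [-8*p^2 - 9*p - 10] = -16*p - 9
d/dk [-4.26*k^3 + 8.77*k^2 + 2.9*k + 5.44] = -12.78*k^2 + 17.54*k + 2.9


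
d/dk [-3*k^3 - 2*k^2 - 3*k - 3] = -9*k^2 - 4*k - 3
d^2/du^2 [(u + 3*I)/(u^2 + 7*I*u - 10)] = 2*((u + 3*I)*(2*u + 7*I)^2 - (3*u + 10*I)*(u^2 + 7*I*u - 10))/(u^2 + 7*I*u - 10)^3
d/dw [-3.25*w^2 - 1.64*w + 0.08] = -6.5*w - 1.64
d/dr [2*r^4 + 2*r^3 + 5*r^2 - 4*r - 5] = 8*r^3 + 6*r^2 + 10*r - 4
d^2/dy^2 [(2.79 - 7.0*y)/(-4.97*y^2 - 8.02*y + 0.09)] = ((7.0*y - 2.79)*(9.94*y + 8.02)*(19.88*y + 16.04) - (208.74*y + 84.5474)*(4.97*y^2 + 8.02*y - 0.09))/(4.97*y^2 + 8.02*y - 0.09)^3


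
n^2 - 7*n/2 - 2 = (n - 4)*(n + 1/2)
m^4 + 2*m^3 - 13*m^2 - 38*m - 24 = (m - 4)*(m + 1)*(m + 2)*(m + 3)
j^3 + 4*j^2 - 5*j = j*(j - 1)*(j + 5)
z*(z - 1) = z^2 - z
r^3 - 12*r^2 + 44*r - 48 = (r - 6)*(r - 4)*(r - 2)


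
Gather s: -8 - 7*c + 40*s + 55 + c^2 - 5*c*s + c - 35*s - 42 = c^2 - 6*c + s*(5 - 5*c) + 5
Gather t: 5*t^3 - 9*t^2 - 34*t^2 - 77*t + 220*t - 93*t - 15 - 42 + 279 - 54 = 5*t^3 - 43*t^2 + 50*t + 168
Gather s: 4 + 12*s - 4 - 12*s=0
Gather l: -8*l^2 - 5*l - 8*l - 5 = -8*l^2 - 13*l - 5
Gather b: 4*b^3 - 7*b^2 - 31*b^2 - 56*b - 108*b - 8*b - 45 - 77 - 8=4*b^3 - 38*b^2 - 172*b - 130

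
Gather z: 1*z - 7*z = -6*z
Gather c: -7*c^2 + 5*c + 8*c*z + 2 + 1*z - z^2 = -7*c^2 + c*(8*z + 5) - z^2 + z + 2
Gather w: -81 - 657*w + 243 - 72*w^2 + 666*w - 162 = -72*w^2 + 9*w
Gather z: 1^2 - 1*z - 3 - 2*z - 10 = -3*z - 12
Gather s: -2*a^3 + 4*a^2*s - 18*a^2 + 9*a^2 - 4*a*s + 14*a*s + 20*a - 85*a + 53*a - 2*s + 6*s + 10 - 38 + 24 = -2*a^3 - 9*a^2 - 12*a + s*(4*a^2 + 10*a + 4) - 4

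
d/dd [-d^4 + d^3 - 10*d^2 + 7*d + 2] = -4*d^3 + 3*d^2 - 20*d + 7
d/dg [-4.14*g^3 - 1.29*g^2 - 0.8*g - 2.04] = -12.42*g^2 - 2.58*g - 0.8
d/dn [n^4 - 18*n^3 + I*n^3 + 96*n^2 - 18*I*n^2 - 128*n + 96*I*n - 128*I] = 4*n^3 + n^2*(-54 + 3*I) + n*(192 - 36*I) - 128 + 96*I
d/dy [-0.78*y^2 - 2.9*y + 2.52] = -1.56*y - 2.9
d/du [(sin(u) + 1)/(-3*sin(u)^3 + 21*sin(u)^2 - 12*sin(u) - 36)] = 2*(sin(u) - 4)*cos(u)/(3*(sin(u) - 6)^2*(sin(u) - 2)^2)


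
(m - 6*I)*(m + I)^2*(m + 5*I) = m^4 + I*m^3 + 31*m^2 + 61*I*m - 30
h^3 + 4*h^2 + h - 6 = (h - 1)*(h + 2)*(h + 3)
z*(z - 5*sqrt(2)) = z^2 - 5*sqrt(2)*z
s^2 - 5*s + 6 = (s - 3)*(s - 2)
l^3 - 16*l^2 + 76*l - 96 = (l - 8)*(l - 6)*(l - 2)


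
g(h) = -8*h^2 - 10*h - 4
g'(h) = -16*h - 10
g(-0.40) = -1.28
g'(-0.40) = -3.60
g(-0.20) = -2.32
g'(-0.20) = -6.80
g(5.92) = -343.57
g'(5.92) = -104.72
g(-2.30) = -23.32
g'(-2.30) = 26.80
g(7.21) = -491.97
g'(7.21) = -125.36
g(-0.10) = -3.08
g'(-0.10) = -8.40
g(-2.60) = -32.08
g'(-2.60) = 31.60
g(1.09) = -24.40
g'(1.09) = -27.44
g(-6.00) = -232.00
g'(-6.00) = 86.00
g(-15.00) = -1654.00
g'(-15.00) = 230.00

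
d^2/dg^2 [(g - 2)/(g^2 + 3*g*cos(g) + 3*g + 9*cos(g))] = ((2*g - 4)*(-3*g*sin(g) + 2*g - 9*sin(g) + 3*cos(g) + 3)^2 + (g^2 + 3*g*cos(g) + 3*g + 9*cos(g))*(3*g^2*cos(g) + 12*g*sin(g) + 3*g*cos(g) - 6*g + 6*sin(g) - 24*cos(g) - 2))/((g + 3)^3*(g + 3*cos(g))^3)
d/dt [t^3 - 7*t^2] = t*(3*t - 14)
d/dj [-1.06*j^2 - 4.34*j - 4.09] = -2.12*j - 4.34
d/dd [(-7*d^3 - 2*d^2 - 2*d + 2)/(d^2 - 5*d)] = (-7*d^4 + 70*d^3 + 12*d^2 - 4*d + 10)/(d^2*(d^2 - 10*d + 25))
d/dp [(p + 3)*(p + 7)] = 2*p + 10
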